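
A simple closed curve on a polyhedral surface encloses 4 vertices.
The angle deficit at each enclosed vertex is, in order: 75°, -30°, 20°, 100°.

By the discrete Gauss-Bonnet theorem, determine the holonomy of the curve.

Holonomy = total enclosed curvature = 75° + (-30°) + 20° + 100° = 165°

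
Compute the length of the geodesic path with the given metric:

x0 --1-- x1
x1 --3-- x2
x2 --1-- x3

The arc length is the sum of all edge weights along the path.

Arc length = 1 + 3 + 1 = 5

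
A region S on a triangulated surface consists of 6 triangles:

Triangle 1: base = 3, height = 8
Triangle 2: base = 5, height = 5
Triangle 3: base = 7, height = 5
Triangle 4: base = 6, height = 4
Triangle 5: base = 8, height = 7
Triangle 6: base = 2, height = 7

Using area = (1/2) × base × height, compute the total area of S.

(1/2)×3×8 + (1/2)×5×5 + (1/2)×7×5 + (1/2)×6×4 + (1/2)×8×7 + (1/2)×2×7 = 89.0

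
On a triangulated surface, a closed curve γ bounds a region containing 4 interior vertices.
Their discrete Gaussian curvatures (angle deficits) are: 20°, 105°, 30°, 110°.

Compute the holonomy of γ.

Holonomy = total enclosed curvature = 20° + 105° + 30° + 110° = 265°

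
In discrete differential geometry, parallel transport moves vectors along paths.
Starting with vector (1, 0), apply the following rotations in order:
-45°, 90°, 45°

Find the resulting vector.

Total rotation: (-45°) + 90° + 45° = 90°. Final vector: (0, 1)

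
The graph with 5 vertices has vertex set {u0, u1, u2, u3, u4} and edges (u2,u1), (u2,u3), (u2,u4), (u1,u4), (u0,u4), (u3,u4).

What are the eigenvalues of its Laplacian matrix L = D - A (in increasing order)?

Degrees: deg(u0) = 1, deg(u1) = 2, deg(u2) = 3, deg(u3) = 2, deg(u4) = 4.
L = D − A with rows/columns ordered (u0, u1, u2, u3, u4):
  [ 1,  0,  0,  0, -1]
  [ 0,  2, -1,  0, -1]
  [ 0, -1,  3, -1, -1]
  [ 0,  0, -1,  2, -1]
  [-1, -1, -1, -1,  4]
Characteristic polynomial: det(λI − L) = λ(λ − 1)(λ − 2)(λ − 4)(λ − 5).
Roots: λ = 0; (λ − 1) = 0 ⇒ λ = 1; (λ − 2) = 0 ⇒ λ = 2; (λ − 4) = 0 ⇒ λ = 4; (λ − 5) = 0 ⇒ λ = 5.
(Check: the roots sum (with multiplicity) to 12, matching trace L = Σdeg = 2·6 = 12.)
Laplacian eigenvalues (increasing order): [0.0, 1.0, 2.0, 4.0, 5.0]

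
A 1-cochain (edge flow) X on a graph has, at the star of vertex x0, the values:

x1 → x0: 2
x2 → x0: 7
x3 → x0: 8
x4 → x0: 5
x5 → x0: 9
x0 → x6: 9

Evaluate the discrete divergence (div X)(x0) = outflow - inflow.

Divergence = sum of outgoing flows = (-2) + (-7) + (-8) + (-5) + (-9) + 9 = -22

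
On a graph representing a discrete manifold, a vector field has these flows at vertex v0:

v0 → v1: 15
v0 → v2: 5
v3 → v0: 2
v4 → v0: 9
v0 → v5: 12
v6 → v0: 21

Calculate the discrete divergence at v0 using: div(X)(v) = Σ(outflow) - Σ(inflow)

Divergence = sum of outgoing flows = 15 + 5 + (-2) + (-9) + 12 + (-21) = 0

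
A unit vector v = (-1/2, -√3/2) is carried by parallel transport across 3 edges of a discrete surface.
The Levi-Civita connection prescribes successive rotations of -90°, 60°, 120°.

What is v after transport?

Total rotation: (-90°) + 60° + 120° = 90°. Final vector: (0.8660, -0.5000)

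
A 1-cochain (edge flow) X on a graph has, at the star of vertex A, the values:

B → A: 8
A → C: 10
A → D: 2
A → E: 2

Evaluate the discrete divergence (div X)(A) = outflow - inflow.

Divergence = sum of outgoing flows = (-8) + 10 + 2 + 2 = 6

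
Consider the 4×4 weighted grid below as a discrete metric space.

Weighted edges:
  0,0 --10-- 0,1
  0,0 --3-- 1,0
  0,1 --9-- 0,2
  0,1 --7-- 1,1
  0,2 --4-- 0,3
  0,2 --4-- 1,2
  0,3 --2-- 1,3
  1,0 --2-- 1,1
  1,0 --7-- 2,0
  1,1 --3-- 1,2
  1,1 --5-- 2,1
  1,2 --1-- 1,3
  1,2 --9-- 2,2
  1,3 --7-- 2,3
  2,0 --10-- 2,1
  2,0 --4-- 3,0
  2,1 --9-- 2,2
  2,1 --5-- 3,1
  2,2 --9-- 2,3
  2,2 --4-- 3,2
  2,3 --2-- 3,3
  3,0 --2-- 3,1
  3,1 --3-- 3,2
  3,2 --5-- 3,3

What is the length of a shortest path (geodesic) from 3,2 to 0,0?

Shortest path: 3,2 → 3,1 → 2,1 → 1,1 → 1,0 → 0,0, total weight = 18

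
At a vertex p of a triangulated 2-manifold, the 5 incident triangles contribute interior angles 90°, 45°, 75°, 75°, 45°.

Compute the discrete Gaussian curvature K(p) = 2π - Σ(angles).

Sum of angles = 330°. K = 360° - 330° = 30° = π/6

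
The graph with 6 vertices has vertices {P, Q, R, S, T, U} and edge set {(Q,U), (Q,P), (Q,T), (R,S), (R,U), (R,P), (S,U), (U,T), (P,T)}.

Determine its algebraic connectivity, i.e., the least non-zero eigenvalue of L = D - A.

Degrees: deg(P) = 3, deg(Q) = 3, deg(R) = 3, deg(S) = 2, deg(T) = 3, deg(U) = 4.
L = D − A with rows/columns ordered (P, Q, R, S, T, U):
  [ 3, -1, -1,  0, -1,  0]
  [-1,  3,  0,  0, -1, -1]
  [-1,  0,  3, -1,  0, -1]
  [ 0,  0, -1,  2,  0, -1]
  [-1, -1,  0,  0,  3, -1]
  [ 0, -1, -1, -1, -1,  4]
Characteristic polynomial: det(λI − L) = λ(λ² − 7λ + 8)(λ − 3)(λ − 4)².
Roots: λ = 0; (λ² − 7λ + 8) = 0 ⇒ λ = (7 ± √17)/2 ≈ 1.4384, 5.5616; (λ − 3) = 0 ⇒ λ = 3; (λ − 4) = 0 ⇒ λ = 4 (multiplicity 2).
(Check: the roots sum (with multiplicity) to 18, matching trace L = Σdeg = 2·9 = 18.)
Laplacian eigenvalues: [0.0, 1.4384, 3.0, 4.0, 4.0, 5.5616]. Algebraic connectivity (smallest non-zero eigenvalue) = 1.4384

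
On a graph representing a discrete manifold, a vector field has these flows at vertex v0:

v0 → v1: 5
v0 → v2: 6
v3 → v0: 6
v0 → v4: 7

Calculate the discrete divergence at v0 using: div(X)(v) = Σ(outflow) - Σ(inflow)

Divergence = sum of outgoing flows = 5 + 6 + (-6) + 7 = 12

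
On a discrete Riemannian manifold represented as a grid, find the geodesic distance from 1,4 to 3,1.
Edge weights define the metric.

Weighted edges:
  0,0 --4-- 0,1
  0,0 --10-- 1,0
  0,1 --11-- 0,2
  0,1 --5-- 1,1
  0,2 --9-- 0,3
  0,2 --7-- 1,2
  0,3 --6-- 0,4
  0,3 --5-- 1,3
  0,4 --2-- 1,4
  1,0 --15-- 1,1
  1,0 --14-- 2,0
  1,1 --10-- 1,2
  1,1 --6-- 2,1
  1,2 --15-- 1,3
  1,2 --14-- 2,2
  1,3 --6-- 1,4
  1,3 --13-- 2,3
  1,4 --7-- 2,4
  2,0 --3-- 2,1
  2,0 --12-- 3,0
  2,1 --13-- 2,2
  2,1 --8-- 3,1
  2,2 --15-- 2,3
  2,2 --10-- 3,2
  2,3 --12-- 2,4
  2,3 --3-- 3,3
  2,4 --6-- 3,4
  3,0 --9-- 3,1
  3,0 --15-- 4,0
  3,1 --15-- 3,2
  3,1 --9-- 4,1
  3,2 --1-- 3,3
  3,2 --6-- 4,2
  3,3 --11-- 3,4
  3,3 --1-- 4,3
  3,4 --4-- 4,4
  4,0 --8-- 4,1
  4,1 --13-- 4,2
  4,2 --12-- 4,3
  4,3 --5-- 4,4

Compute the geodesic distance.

Shortest path: 1,4 → 1,3 → 2,3 → 3,3 → 3,2 → 3,1, total weight = 38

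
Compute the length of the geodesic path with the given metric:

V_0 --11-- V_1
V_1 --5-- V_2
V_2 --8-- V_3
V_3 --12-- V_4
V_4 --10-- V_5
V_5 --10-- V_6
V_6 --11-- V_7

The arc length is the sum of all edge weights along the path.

Arc length = 11 + 5 + 8 + 12 + 10 + 10 + 11 = 67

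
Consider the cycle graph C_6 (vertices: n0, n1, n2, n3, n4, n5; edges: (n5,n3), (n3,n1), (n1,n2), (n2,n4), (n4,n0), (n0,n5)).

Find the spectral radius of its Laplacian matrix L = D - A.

The cycle graph C_n has Laplacian eigenvalues λ_k = 2 − 2cos(2πk/n), k = 0, 1, …, n−1. Here n = 6:
k=0: 2 − 2cos(0) = 0.0; k=1: 2 − 2cos(π/3) = 1.0; k=2: 2 − 2cos(2π/3) = 3.0; k=3: 2 − 2cos(π) = 4.0; k=4: 2 − 2cos(4π/3) = 3.0; k=5: 2 − 2cos(5π/3) = 1.0.
Laplacian eigenvalues: [0.0, 1.0, 1.0, 3.0, 3.0, 4.0]. Largest eigenvalue (spectral radius) = 4.0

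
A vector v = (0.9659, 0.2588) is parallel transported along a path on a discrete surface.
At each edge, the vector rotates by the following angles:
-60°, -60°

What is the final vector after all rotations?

Total rotation: (-60°) + (-60°) = -120°. Final vector: (-0.2588, -0.9659)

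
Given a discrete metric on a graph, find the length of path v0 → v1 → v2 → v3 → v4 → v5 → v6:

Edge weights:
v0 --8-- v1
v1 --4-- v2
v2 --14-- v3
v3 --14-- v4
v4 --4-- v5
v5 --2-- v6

Arc length = 8 + 4 + 14 + 14 + 4 + 2 = 46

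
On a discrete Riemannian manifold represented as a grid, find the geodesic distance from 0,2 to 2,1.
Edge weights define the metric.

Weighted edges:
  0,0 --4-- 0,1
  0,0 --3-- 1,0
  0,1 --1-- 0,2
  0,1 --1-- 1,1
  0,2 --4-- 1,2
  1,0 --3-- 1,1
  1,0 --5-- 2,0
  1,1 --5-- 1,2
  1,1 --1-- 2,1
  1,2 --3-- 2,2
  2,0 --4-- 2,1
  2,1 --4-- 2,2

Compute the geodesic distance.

Shortest path: 0,2 → 0,1 → 1,1 → 2,1, total weight = 3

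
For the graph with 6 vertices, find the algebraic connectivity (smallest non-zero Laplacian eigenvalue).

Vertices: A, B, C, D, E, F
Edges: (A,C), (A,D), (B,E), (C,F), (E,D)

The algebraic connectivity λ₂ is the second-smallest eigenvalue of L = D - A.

Degrees: deg(A) = 2, deg(B) = 1, deg(C) = 2, deg(D) = 2, deg(E) = 2, deg(F) = 1.
L = D − A with rows/columns ordered (A, B, C, D, E, F):
  [ 2,  0, -1, -1,  0,  0]
  [ 0,  1,  0,  0, -1,  0]
  [-1,  0,  2,  0,  0, -1]
  [-1,  0,  0,  2, -1,  0]
  [ 0, -1,  0, -1,  2,  0]
  [ 0,  0, -1,  0,  0,  1]
Characteristic polynomial: det(λI − L) = λ(λ² − 4λ + 1)(λ − 1)(λ − 2)(λ − 3).
Roots: λ = 0; (λ² − 4λ + 1) = 0 ⇒ λ = 2 ± √3 ≈ 0.2679, 3.7321; (λ − 1) = 0 ⇒ λ = 1; (λ − 2) = 0 ⇒ λ = 2; (λ − 3) = 0 ⇒ λ = 3.
(Check: the roots sum (with multiplicity) to 10, matching trace L = Σdeg = 2·5 = 10.)
Laplacian eigenvalues: [0.0, 0.2679, 1.0, 2.0, 3.0, 3.7321]. Algebraic connectivity (smallest non-zero eigenvalue) = 0.2679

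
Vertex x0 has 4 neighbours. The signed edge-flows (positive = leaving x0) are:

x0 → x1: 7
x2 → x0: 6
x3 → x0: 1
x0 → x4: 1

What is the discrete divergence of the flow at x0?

Divergence = sum of outgoing flows = 7 + (-6) + (-1) + 1 = 1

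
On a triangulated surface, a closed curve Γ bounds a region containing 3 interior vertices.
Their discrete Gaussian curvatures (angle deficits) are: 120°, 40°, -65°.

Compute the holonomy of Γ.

Holonomy = total enclosed curvature = 120° + 40° + (-65°) = 95°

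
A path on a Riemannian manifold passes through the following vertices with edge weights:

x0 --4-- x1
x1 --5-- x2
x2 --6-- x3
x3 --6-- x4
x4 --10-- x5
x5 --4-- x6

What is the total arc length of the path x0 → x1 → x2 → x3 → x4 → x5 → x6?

Arc length = 4 + 5 + 6 + 6 + 10 + 4 = 35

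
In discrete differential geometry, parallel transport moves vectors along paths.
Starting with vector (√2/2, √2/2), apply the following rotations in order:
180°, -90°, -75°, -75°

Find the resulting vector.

Total rotation: 180° + (-90°) + (-75°) + (-75°) = -60°. Final vector: (0.9659, -0.2588)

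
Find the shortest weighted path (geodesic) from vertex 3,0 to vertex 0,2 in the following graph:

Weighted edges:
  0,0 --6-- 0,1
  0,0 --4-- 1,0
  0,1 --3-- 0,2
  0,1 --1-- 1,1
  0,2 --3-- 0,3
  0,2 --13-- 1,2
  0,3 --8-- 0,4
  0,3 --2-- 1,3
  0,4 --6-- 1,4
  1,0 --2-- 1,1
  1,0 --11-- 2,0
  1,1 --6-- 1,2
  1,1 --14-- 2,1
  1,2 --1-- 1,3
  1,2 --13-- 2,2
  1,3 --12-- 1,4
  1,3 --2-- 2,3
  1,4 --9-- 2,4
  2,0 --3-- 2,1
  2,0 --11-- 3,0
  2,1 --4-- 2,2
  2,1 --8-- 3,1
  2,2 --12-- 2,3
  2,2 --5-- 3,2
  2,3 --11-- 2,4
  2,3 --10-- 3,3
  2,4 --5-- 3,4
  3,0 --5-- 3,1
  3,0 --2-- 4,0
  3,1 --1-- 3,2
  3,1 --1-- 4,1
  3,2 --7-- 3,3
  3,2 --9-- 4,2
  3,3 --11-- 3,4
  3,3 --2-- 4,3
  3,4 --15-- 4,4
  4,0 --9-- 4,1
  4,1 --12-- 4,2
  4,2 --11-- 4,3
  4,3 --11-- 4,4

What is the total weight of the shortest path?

Shortest path: 3,0 → 2,0 → 1,0 → 1,1 → 0,1 → 0,2, total weight = 28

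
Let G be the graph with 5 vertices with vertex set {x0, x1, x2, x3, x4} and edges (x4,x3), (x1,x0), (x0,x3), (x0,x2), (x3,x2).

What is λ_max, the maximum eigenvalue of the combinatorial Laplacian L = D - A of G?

Degrees: deg(x0) = 3, deg(x1) = 1, deg(x2) = 2, deg(x3) = 3, deg(x4) = 1.
L = D − A with rows/columns ordered (x0, x1, x2, x3, x4):
  [ 3, -1, -1, -1,  0]
  [-1,  1,  0,  0,  0]
  [-1,  0,  2, -1,  0]
  [-1,  0, -1,  3, -1]
  [ 0,  0,  0, -1,  1]
Characteristic polynomial: det(λI − L) = λ(λ² − 5λ + 3)(λ² − 5λ + 5).
Roots: λ = 0; (λ² − 5λ + 3) = 0 ⇒ λ = (5 ± √13)/2 ≈ 0.6972, 4.3028; (λ² − 5λ + 5) = 0 ⇒ λ = (5 ± √5)/2 ≈ 1.382, 3.618.
(Check: the roots sum (with multiplicity) to 10, matching trace L = Σdeg = 2·5 = 10.)
Laplacian eigenvalues: [0.0, 0.6972, 1.382, 3.618, 4.3028]. Largest eigenvalue (spectral radius) = 4.3028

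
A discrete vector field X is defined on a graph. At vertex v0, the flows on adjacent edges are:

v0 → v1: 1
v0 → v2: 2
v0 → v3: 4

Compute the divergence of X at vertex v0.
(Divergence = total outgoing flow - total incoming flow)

Divergence = sum of outgoing flows = 1 + 2 + 4 = 7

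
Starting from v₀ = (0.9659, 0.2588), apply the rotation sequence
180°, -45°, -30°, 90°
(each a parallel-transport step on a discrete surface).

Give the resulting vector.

Total rotation: 180° + (-45°) + (-30°) + 90° = 195° ≡ -165° (mod 360°). Final vector: (-0.8660, -0.5000)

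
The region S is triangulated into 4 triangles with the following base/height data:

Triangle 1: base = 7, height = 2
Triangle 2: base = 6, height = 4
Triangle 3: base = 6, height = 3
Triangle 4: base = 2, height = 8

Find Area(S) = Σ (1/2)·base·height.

(1/2)×7×2 + (1/2)×6×4 + (1/2)×6×3 + (1/2)×2×8 = 36.0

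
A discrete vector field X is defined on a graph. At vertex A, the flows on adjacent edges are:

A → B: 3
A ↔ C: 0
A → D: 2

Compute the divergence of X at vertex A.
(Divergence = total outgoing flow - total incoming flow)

Divergence = sum of outgoing flows = 3 + 0 + 2 = 5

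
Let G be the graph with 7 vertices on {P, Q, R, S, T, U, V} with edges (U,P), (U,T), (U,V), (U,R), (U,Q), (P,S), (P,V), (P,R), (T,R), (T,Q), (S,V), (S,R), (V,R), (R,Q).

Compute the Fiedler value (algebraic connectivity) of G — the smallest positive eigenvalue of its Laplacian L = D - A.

Degrees: deg(P) = 4, deg(Q) = 3, deg(R) = 6, deg(S) = 3, deg(T) = 3, deg(U) = 5, deg(V) = 4.
L = D − A with rows/columns ordered (P, Q, R, S, T, U, V):
  [ 4,  0, -1, -1,  0, -1, -1]
  [ 0,  3, -1,  0, -1, -1,  0]
  [-1, -1,  6, -1, -1, -1, -1]
  [-1,  0, -1,  3,  0,  0, -1]
  [ 0, -1, -1,  0,  3, -1,  0]
  [-1, -1, -1,  0, -1,  5, -1]
  [-1,  0, -1, -1,  0, -1,  4]
Characteristic polynomial: det(λI − L) = λ(λ² − 8λ + 11)(λ − 4)²(λ − 5)(λ − 7).
Roots: λ = 0; (λ² − 8λ + 11) = 0 ⇒ λ = 4 ± √5 ≈ 1.7639, 6.2361; (λ − 4) = 0 ⇒ λ = 4 (multiplicity 2); (λ − 5) = 0 ⇒ λ = 5; (λ − 7) = 0 ⇒ λ = 7.
(Check: the roots sum (with multiplicity) to 28, matching trace L = Σdeg = 2·14 = 28.)
Laplacian eigenvalues: [0.0, 1.7639, 4.0, 4.0, 5.0, 6.2361, 7.0]. Algebraic connectivity (smallest non-zero eigenvalue) = 1.7639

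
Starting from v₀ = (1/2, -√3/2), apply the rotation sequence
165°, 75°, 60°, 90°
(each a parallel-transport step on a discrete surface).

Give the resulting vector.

Total rotation: 165° + 75° + 60° + 90° = 390° ≡ 30° (mod 360°). Final vector: (0.8660, -0.5000)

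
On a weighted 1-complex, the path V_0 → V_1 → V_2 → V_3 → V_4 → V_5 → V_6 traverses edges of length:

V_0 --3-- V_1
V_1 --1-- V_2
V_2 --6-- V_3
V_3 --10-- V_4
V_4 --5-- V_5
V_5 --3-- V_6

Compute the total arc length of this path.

Arc length = 3 + 1 + 6 + 10 + 5 + 3 = 28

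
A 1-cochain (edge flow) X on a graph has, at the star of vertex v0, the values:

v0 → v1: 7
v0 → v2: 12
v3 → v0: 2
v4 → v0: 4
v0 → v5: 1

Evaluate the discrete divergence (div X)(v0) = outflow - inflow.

Divergence = sum of outgoing flows = 7 + 12 + (-2) + (-4) + 1 = 14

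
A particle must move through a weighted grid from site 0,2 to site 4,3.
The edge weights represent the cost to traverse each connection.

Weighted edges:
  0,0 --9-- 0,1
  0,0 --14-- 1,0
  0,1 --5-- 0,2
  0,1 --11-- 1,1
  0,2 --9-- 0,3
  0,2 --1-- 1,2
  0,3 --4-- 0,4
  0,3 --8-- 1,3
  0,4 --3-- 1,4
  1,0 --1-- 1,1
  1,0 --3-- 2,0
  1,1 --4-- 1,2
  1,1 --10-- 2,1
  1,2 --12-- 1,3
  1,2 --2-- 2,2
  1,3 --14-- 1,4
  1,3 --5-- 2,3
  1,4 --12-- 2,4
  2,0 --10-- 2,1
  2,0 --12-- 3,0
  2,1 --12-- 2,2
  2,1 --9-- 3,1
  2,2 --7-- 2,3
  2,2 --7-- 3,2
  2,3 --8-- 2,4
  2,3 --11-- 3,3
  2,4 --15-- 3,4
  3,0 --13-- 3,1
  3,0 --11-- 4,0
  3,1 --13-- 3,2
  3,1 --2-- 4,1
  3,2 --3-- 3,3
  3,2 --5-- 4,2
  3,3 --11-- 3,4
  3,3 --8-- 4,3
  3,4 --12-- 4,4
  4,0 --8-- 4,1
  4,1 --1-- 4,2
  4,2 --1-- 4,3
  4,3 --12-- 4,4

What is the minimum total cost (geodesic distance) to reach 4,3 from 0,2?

Shortest path: 0,2 → 1,2 → 2,2 → 3,2 → 4,2 → 4,3, total weight = 16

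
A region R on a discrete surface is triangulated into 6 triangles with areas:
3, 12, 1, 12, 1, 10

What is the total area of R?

3 + 12 + 1 + 12 + 1 + 10 = 39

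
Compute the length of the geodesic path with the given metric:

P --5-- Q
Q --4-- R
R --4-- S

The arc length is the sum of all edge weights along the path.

Arc length = 5 + 4 + 4 = 13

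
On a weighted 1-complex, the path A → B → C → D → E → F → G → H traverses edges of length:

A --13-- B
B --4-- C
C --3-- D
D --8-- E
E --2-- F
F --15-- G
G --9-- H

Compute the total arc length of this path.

Arc length = 13 + 4 + 3 + 8 + 2 + 15 + 9 = 54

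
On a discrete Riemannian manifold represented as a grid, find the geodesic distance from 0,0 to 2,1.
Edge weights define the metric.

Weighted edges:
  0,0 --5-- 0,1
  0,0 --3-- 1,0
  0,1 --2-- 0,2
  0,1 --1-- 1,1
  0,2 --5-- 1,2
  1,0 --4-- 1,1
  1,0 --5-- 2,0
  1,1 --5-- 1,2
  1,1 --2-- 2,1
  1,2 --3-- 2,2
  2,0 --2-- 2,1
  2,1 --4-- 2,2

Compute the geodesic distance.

Shortest path: 0,0 → 0,1 → 1,1 → 2,1, total weight = 8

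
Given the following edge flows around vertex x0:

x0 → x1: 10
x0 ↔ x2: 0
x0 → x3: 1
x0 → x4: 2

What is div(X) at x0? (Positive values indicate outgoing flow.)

Divergence = sum of outgoing flows = 10 + 0 + 1 + 2 = 13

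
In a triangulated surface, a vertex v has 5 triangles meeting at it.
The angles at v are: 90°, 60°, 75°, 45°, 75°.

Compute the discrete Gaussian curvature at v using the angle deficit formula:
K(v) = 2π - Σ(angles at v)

Sum of angles = 345°. K = 360° - 345° = 15° = π/12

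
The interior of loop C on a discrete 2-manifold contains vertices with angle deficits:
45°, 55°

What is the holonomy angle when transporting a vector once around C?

Holonomy = total enclosed curvature = 45° + 55° = 100°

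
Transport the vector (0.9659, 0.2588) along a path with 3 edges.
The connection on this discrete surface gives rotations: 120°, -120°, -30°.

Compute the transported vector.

Total rotation: 120° + (-120°) + (-30°) = -30°. Final vector: (0.9659, -0.2588)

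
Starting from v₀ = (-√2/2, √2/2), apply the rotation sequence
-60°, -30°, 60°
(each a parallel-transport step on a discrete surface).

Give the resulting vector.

Total rotation: (-60°) + (-30°) + 60° = -30°. Final vector: (-0.2588, 0.9659)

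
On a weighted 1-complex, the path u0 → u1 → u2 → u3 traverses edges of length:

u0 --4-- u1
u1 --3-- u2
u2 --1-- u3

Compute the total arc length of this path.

Arc length = 4 + 3 + 1 = 8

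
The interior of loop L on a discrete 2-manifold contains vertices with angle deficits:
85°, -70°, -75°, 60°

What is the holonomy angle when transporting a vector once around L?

Holonomy = total enclosed curvature = 85° + (-70°) + (-75°) + 60° = 0°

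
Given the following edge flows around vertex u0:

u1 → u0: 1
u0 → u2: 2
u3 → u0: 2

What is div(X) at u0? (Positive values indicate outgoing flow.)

Divergence = sum of outgoing flows = (-1) + 2 + (-2) = -1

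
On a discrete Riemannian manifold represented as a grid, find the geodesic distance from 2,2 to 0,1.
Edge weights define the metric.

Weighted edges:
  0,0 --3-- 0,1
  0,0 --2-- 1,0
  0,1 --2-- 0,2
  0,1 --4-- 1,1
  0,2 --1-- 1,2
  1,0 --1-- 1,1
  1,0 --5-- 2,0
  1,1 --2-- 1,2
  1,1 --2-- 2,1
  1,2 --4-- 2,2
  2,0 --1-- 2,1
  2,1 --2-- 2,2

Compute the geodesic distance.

Shortest path: 2,2 → 1,2 → 0,2 → 0,1, total weight = 7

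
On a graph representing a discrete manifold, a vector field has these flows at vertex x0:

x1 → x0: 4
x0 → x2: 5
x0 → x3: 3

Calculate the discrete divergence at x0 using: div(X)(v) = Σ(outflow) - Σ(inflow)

Divergence = sum of outgoing flows = (-4) + 5 + 3 = 4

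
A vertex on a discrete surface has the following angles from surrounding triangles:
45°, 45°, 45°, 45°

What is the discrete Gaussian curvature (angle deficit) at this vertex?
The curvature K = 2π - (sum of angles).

Sum of angles = 180°. K = 360° - 180° = 180° = π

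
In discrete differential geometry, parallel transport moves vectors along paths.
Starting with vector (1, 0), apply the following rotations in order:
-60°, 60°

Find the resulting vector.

Total rotation: (-60°) + 60° = 0°. Final vector: (1, 0)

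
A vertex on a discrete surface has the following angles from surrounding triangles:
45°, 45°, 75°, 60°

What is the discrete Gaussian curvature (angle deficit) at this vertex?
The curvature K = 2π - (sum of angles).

Sum of angles = 225°. K = 360° - 225° = 135° = 3π/4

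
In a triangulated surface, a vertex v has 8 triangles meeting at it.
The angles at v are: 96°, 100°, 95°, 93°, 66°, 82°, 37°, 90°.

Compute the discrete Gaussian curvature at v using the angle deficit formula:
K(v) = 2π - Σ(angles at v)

Sum of angles = 659°. K = 360° - 659° = -299° = -299π/180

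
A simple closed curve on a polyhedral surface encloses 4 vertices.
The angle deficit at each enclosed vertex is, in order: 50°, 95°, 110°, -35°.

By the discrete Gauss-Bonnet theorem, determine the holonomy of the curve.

Holonomy = total enclosed curvature = 50° + 95° + 110° + (-35°) = 220°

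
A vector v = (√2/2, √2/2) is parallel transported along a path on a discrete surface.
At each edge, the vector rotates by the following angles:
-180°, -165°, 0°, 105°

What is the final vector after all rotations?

Total rotation: (-180°) + (-165°) + 0° + 105° = -240° ≡ 120° (mod 360°). Final vector: (-0.9659, 0.2588)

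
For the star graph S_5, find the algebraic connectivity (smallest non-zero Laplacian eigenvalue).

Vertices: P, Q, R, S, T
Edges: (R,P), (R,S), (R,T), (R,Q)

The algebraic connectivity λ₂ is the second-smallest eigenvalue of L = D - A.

The star S_5 is the complete bipartite graph K_{1,4} (one hub of degree 4, 4 leaves of degree 1). The Laplacian spectrum of K_{p,q} is 0, p (multiplicity q−1), q (multiplicity p−1), p+q. With p = 1, q = 4: 0 once, 1 with multiplicity 3, and 5 once. (Check: trace L = sum of degrees = 8 = 3·1 + 5.)
Laplacian eigenvalues: [0.0, 1.0, 1.0, 1.0, 5.0]. Algebraic connectivity (smallest non-zero eigenvalue) = 1.0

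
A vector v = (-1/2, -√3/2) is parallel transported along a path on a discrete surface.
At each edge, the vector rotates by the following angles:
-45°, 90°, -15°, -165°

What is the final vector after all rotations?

Total rotation: (-45°) + 90° + (-15°) + (-165°) = -135°. Final vector: (-0.2588, 0.9659)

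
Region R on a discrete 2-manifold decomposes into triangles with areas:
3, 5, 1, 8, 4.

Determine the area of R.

3 + 5 + 1 + 8 + 4 = 21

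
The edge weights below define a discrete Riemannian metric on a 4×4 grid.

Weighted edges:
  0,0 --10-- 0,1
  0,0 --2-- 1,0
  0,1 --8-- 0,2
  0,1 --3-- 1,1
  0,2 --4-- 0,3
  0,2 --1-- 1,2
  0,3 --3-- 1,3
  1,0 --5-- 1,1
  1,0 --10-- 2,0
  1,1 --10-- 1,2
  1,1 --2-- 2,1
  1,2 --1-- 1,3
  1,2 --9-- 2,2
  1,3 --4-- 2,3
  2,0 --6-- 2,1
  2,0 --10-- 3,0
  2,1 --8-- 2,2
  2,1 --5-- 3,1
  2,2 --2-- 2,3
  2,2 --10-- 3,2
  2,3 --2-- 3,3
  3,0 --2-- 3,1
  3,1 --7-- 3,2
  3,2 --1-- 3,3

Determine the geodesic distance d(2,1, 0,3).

Shortest path: 2,1 → 1,1 → 1,2 → 1,3 → 0,3, total weight = 16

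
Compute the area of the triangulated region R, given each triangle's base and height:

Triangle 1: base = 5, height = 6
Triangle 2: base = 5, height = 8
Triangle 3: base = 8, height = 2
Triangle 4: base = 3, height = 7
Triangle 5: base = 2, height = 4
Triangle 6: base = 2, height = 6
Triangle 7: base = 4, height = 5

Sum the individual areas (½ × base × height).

(1/2)×5×6 + (1/2)×5×8 + (1/2)×8×2 + (1/2)×3×7 + (1/2)×2×4 + (1/2)×2×6 + (1/2)×4×5 = 73.5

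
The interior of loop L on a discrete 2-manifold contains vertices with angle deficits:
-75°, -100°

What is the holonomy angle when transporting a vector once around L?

Holonomy = total enclosed curvature = (-75°) + (-100°) = -175°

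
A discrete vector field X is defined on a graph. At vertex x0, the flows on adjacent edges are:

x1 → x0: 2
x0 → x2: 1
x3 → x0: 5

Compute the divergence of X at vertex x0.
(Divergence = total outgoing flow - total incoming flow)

Divergence = sum of outgoing flows = (-2) + 1 + (-5) = -6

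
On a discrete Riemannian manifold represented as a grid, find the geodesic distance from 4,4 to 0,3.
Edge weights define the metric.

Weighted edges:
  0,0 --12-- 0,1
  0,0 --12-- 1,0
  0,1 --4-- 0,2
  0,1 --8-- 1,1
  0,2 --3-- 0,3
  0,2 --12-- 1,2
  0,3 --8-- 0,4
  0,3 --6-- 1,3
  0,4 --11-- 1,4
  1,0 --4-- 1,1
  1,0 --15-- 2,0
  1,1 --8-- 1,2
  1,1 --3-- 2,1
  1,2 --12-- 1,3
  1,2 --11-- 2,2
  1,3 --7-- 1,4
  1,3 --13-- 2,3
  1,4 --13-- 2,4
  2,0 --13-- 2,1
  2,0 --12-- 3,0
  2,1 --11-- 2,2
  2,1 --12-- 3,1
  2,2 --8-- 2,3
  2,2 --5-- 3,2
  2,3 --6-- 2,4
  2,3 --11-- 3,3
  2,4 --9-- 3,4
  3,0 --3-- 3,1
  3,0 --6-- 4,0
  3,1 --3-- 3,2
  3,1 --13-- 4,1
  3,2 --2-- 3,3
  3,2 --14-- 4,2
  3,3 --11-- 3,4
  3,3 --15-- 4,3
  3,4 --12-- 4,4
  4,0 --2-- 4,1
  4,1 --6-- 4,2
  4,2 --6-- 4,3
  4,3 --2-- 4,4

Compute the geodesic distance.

Shortest path: 4,4 → 3,4 → 2,4 → 2,3 → 1,3 → 0,3, total weight = 46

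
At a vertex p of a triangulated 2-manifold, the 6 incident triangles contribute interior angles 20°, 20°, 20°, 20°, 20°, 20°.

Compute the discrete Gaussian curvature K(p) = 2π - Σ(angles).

Sum of angles = 120°. K = 360° - 120° = 240°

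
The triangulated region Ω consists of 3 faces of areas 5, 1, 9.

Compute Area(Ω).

5 + 1 + 9 = 15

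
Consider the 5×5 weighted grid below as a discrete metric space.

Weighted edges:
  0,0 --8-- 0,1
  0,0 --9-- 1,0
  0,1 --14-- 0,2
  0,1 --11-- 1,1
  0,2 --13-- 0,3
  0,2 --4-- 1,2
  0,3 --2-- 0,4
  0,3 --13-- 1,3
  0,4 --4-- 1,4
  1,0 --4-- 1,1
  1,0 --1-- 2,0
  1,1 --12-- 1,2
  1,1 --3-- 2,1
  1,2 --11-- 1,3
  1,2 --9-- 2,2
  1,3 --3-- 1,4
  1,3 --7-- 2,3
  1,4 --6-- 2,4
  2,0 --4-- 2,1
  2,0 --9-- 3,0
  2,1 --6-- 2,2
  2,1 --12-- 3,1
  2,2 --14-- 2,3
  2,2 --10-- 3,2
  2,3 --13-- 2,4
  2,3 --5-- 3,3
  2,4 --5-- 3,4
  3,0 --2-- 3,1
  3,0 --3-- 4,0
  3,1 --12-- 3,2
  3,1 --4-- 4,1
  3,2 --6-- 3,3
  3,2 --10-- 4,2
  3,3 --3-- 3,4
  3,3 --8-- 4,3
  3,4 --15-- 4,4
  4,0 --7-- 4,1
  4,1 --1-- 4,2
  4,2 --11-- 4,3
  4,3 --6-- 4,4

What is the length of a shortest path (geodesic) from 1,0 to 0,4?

Shortest path: 1,0 → 1,1 → 1,2 → 1,3 → 1,4 → 0,4, total weight = 34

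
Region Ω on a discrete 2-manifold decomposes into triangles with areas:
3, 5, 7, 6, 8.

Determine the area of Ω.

3 + 5 + 7 + 6 + 8 = 29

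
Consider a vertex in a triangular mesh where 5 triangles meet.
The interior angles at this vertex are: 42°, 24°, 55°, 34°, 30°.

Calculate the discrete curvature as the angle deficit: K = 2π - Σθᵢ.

Sum of angles = 185°. K = 360° - 185° = 175° = 35π/36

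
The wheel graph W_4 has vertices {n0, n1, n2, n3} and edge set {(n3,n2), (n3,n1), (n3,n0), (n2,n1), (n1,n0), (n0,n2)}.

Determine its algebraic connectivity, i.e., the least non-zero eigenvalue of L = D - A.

The wheel W_4 is the join K_1 ∨ C_3 (a hub joined to every vertex of a cycle of length 3). For a join G ∨ H (G on p vertices, H on q vertices) the Laplacian spectrum is 0, p+q, the eigenvalues of L(G) other than one 0 each shifted by +q, and the eigenvalues of L(H) other than one 0 each shifted by +p. With G = K_1 (p = 1, nothing left after dropping its 0) and H = C_3 (q = 3, eigenvalues 2 − 2cos(2πk/3), k = 0, …, 2; drop k = 0), the spectrum of W_4 is 0, 4, and 1 + (2 − 2cos(2πk/3)) = 3 − 2cos(2πk/3) for k = 1, …, 2:
k=1: 3 − 2cos(2π/3) = 4.0; k=2: 3 − 2cos(4π/3) = 4.0.
Laplacian eigenvalues: [0.0, 4.0, 4.0, 4.0]. Algebraic connectivity (smallest non-zero eigenvalue) = 4.0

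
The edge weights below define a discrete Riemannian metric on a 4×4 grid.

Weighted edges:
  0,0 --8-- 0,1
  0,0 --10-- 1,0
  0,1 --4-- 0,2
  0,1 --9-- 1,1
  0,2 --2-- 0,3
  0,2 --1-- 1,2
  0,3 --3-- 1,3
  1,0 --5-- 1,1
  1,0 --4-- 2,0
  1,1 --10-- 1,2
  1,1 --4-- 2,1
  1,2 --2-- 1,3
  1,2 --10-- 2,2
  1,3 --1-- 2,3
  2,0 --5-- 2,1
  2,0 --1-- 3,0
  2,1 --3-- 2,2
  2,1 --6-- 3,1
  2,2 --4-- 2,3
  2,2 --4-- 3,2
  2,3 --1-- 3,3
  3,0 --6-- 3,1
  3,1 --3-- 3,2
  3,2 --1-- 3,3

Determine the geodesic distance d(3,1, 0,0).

Shortest path: 3,1 → 3,0 → 2,0 → 1,0 → 0,0, total weight = 21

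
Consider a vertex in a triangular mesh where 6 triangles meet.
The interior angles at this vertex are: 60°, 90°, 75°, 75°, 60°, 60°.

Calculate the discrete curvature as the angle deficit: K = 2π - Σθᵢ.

Sum of angles = 420°. K = 360° - 420° = -60°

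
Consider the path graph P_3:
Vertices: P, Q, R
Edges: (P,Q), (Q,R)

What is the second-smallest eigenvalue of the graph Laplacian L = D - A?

The path graph P_n has Laplacian eigenvalues λ_k = 2 − 2cos(kπ/n), k = 0, 1, …, n−1. Here n = 3:
k=0: 2 − 2cos(0) = 0.0; k=1: 2 − 2cos(π/3) = 1.0; k=2: 2 − 2cos(2π/3) = 3.0.
Laplacian eigenvalues: [0.0, 1.0, 3.0]. Algebraic connectivity (smallest non-zero eigenvalue) = 1.0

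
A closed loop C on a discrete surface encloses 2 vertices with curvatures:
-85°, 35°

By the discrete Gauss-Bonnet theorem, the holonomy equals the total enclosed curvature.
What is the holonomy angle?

Holonomy = total enclosed curvature = (-85°) + 35° = -50°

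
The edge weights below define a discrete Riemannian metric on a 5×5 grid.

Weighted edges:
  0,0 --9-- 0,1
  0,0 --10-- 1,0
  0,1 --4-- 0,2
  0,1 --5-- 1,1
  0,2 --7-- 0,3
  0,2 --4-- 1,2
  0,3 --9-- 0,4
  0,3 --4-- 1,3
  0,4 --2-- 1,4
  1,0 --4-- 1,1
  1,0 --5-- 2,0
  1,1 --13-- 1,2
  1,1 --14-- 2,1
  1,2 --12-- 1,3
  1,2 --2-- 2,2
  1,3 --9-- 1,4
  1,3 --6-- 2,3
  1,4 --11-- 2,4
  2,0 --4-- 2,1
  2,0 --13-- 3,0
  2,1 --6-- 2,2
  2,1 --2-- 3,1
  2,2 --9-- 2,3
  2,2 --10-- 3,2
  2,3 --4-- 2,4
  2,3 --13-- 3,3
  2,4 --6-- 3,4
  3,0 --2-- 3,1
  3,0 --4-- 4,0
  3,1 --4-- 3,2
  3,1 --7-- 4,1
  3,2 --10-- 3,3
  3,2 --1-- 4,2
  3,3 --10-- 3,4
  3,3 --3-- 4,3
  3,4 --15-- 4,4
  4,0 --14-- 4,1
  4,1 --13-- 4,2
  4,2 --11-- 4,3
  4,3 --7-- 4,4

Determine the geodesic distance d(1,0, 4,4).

Shortest path: 1,0 → 2,0 → 2,1 → 3,1 → 3,2 → 4,2 → 4,3 → 4,4, total weight = 34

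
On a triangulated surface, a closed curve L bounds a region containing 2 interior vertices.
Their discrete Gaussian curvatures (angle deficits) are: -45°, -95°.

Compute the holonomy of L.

Holonomy = total enclosed curvature = (-45°) + (-95°) = -140°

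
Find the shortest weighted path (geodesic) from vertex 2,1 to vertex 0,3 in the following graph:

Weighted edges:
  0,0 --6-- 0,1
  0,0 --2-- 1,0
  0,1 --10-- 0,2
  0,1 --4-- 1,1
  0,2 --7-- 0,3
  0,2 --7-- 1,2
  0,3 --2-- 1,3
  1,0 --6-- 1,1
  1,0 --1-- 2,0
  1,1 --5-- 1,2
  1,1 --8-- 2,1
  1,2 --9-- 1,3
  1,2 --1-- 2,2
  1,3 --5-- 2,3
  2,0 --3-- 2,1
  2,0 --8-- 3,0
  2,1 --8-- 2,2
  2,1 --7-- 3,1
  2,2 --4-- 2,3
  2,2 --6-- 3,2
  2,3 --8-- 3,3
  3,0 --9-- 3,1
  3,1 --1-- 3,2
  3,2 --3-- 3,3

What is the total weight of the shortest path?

Shortest path: 2,1 → 2,2 → 2,3 → 1,3 → 0,3, total weight = 19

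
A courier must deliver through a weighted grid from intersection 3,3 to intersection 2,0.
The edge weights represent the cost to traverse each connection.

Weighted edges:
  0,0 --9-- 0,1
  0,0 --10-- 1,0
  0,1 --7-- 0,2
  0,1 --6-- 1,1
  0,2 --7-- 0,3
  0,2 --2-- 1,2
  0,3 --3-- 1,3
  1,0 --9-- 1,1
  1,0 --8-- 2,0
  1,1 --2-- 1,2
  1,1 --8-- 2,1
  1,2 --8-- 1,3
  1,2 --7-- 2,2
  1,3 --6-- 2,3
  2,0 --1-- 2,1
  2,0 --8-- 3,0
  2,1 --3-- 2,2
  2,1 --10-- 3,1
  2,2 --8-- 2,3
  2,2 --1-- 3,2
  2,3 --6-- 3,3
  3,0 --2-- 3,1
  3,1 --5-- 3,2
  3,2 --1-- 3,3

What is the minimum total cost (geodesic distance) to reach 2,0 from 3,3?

Shortest path: 3,3 → 3,2 → 2,2 → 2,1 → 2,0, total weight = 6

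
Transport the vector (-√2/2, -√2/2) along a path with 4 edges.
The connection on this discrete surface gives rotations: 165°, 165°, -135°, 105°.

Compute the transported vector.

Total rotation: 165° + 165° + (-135°) + 105° = 300° ≡ -60° (mod 360°). Final vector: (-0.9659, 0.2588)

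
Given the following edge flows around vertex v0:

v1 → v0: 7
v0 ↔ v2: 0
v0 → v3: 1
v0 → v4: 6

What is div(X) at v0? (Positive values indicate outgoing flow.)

Divergence = sum of outgoing flows = (-7) + 0 + 1 + 6 = 0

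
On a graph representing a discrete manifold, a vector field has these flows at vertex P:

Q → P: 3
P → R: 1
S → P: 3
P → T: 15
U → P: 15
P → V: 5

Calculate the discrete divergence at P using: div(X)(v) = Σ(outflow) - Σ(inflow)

Divergence = sum of outgoing flows = (-3) + 1 + (-3) + 15 + (-15) + 5 = 0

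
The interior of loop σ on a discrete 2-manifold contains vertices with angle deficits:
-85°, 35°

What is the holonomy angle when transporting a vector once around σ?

Holonomy = total enclosed curvature = (-85°) + 35° = -50°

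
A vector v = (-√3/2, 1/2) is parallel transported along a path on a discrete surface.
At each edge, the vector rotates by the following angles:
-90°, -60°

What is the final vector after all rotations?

Total rotation: (-90°) + (-60°) = -150°. Final vector: (1, 0)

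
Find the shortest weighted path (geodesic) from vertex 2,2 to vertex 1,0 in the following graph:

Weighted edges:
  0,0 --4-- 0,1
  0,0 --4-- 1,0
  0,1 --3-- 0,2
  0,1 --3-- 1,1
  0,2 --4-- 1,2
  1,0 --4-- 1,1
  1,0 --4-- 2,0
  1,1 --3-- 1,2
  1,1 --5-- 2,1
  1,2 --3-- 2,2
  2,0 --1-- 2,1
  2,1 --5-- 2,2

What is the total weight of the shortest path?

Shortest path: 2,2 → 1,2 → 1,1 → 1,0, total weight = 10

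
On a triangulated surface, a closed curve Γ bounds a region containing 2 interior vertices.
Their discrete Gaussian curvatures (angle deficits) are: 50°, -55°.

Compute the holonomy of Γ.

Holonomy = total enclosed curvature = 50° + (-55°) = -5°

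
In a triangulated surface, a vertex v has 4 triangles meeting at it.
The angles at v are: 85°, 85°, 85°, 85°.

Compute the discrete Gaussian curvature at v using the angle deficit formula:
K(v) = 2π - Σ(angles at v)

Sum of angles = 340°. K = 360° - 340° = 20° = π/9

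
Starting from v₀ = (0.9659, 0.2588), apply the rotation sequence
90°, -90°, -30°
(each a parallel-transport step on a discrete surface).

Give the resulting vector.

Total rotation: 90° + (-90°) + (-30°) = -30°. Final vector: (0.9659, -0.2588)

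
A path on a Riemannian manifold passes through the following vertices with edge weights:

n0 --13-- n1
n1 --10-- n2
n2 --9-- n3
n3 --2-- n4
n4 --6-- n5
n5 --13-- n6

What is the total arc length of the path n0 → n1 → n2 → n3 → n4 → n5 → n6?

Arc length = 13 + 10 + 9 + 2 + 6 + 13 = 53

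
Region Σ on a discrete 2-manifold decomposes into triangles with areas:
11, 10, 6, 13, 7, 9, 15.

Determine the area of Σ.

11 + 10 + 6 + 13 + 7 + 9 + 15 = 71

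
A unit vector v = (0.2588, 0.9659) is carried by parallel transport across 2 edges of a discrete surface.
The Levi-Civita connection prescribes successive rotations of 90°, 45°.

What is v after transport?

Total rotation: 90° + 45° = 135°. Final vector: (-0.8660, -0.5000)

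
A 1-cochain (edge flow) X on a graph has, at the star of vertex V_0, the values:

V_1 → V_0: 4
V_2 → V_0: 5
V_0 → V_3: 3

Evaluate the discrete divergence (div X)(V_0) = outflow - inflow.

Divergence = sum of outgoing flows = (-4) + (-5) + 3 = -6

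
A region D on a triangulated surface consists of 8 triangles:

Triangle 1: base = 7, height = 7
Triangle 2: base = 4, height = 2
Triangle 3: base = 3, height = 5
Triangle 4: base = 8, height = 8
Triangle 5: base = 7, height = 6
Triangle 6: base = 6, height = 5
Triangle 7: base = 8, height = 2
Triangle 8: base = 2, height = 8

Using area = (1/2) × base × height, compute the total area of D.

(1/2)×7×7 + (1/2)×4×2 + (1/2)×3×5 + (1/2)×8×8 + (1/2)×7×6 + (1/2)×6×5 + (1/2)×8×2 + (1/2)×2×8 = 120.0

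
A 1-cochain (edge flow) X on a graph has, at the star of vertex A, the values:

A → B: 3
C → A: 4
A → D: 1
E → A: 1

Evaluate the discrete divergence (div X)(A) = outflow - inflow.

Divergence = sum of outgoing flows = 3 + (-4) + 1 + (-1) = -1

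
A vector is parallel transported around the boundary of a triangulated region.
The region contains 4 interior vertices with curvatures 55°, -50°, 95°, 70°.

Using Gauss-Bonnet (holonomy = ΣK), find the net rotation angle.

Holonomy = total enclosed curvature = 55° + (-50°) + 95° + 70° = 170°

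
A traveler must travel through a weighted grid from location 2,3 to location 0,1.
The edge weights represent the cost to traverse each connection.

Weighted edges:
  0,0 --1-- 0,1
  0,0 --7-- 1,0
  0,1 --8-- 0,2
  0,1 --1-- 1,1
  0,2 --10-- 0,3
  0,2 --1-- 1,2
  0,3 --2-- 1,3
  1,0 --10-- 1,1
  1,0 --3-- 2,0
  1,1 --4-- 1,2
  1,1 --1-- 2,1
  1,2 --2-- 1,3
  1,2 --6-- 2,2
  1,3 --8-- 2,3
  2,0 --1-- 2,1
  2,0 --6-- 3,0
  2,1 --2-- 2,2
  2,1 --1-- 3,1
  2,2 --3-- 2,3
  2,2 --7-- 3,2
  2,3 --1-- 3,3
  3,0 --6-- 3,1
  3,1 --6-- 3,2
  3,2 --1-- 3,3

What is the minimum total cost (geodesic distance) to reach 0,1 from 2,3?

Shortest path: 2,3 → 2,2 → 2,1 → 1,1 → 0,1, total weight = 7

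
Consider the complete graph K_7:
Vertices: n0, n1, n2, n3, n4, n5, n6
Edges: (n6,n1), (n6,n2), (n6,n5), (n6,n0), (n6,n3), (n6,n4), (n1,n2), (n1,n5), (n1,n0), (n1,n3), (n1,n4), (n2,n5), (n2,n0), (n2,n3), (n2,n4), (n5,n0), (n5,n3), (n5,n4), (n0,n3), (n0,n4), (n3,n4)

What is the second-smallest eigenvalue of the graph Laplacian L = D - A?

For the complete graph K_n, L = nI − J (J = all-ones matrix). J has eigenvalues n (once, eigenvector 𝟙) and 0 (multiplicity n−1), so L has eigenvalues 0 (once) and n (multiplicity n−1). Here n = 7: eigenvalue 0 once and 7 with multiplicity 6.
Laplacian eigenvalues: [0.0, 7.0, 7.0, 7.0, 7.0, 7.0, 7.0]. Algebraic connectivity (smallest non-zero eigenvalue) = 7.0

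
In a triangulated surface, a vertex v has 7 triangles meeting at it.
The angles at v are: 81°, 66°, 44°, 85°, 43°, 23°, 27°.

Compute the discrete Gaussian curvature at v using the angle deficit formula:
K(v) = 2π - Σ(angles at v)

Sum of angles = 369°. K = 360° - 369° = -9° = -π/20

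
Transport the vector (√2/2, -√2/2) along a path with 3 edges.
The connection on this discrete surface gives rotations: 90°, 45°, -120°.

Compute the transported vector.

Total rotation: 90° + 45° + (-120°) = 15°. Final vector: (0.8660, -0.5000)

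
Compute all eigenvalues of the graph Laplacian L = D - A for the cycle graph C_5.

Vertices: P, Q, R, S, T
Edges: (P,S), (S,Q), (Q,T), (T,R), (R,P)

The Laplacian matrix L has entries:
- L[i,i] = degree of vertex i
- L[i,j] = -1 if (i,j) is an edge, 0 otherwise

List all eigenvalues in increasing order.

The cycle graph C_n has Laplacian eigenvalues λ_k = 2 − 2cos(2πk/n), k = 0, 1, …, n−1. Here n = 5:
k=0: 2 − 2cos(0) = 0.0; k=1: 2 − 2cos(2π/5) = 1.382; k=2: 2 − 2cos(4π/5) = 3.618; k=3: 2 − 2cos(6π/5) = 3.618; k=4: 2 − 2cos(8π/5) = 1.382.
Laplacian eigenvalues (increasing order): [0.0, 1.382, 1.382, 3.618, 3.618]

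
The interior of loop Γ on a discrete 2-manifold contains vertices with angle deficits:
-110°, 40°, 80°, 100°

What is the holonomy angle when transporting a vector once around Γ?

Holonomy = total enclosed curvature = (-110°) + 40° + 80° + 100° = 110°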